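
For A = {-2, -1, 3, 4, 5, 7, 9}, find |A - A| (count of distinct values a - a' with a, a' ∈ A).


A - A = {a - a' : a, a' ∈ A}; |A| = 7.
Bounds: 2|A|-1 ≤ |A - A| ≤ |A|² - |A| + 1, i.e. 13 ≤ |A - A| ≤ 43.
Note: 0 ∈ A - A always (from a - a). The set is symmetric: if d ∈ A - A then -d ∈ A - A.
Enumerate nonzero differences d = a - a' with a > a' (then include -d):
Positive differences: {1, 2, 3, 4, 5, 6, 7, 8, 9, 10, 11}
Full difference set: {0} ∪ (positive diffs) ∪ (negative diffs).
|A - A| = 1 + 2·11 = 23 (matches direct enumeration: 23).

|A - A| = 23


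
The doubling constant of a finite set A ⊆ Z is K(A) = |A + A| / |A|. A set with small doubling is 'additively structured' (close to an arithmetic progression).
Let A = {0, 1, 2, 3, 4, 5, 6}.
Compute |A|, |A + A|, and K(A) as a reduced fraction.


|A| = 7.
Compute A + A by enumerating all 49 pairs.
A + A = {0, 1, 2, 3, 4, 5, 6, 7, 8, 9, 10, 11, 12}, so |A + A| = 13.
K = |A + A| / |A| = 13/7 (already in lowest terms) ≈ 1.8571.
Reference: AP of size 7 gives K = 13/7 ≈ 1.8571; a fully generic set of size 7 gives K ≈ 4.0000.

|A| = 7, |A + A| = 13, K = 13/7.


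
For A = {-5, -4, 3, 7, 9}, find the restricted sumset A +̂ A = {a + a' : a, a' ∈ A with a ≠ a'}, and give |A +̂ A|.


Restricted sumset: A +̂ A = {a + a' : a ∈ A, a' ∈ A, a ≠ a'}.
Equivalently, take A + A and drop any sum 2a that is achievable ONLY as a + a for a ∈ A (i.e. sums representable only with equal summands).
Enumerate pairs (a, a') with a < a' (symmetric, so each unordered pair gives one sum; this covers all a ≠ a'):
  -5 + -4 = -9
  -5 + 3 = -2
  -5 + 7 = 2
  -5 + 9 = 4
  -4 + 3 = -1
  -4 + 7 = 3
  -4 + 9 = 5
  3 + 7 = 10
  3 + 9 = 12
  7 + 9 = 16
Collected distinct sums: {-9, -2, -1, 2, 3, 4, 5, 10, 12, 16}
|A +̂ A| = 10
(Reference bound: |A +̂ A| ≥ 2|A| - 3 for |A| ≥ 2, with |A| = 5 giving ≥ 7.)

|A +̂ A| = 10


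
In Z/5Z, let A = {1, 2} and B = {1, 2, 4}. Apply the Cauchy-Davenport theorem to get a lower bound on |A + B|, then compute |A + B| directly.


Cauchy-Davenport: |A + B| ≥ min(p, |A| + |B| - 1) for A, B nonempty in Z/pZ.
|A| = 2, |B| = 3, p = 5.
CD lower bound = min(5, 2 + 3 - 1) = min(5, 4) = 4.
Compute A + B mod 5 directly:
a = 1: 1+1=2, 1+2=3, 1+4=0
a = 2: 2+1=3, 2+2=4, 2+4=1
A + B = {0, 1, 2, 3, 4}, so |A + B| = 5.
Verify: 5 ≥ 4? Yes ✓.

CD lower bound = 4, actual |A + B| = 5.


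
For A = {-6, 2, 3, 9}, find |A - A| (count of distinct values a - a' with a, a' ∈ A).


A - A = {a - a' : a, a' ∈ A}; |A| = 4.
Bounds: 2|A|-1 ≤ |A - A| ≤ |A|² - |A| + 1, i.e. 7 ≤ |A - A| ≤ 13.
Note: 0 ∈ A - A always (from a - a). The set is symmetric: if d ∈ A - A then -d ∈ A - A.
Enumerate nonzero differences d = a - a' with a > a' (then include -d):
Positive differences: {1, 6, 7, 8, 9, 15}
Full difference set: {0} ∪ (positive diffs) ∪ (negative diffs).
|A - A| = 1 + 2·6 = 13 (matches direct enumeration: 13).

|A - A| = 13


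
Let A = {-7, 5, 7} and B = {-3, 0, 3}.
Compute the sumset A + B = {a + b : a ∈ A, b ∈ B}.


A + B = {a + b : a ∈ A, b ∈ B}.
Enumerate all |A|·|B| = 3·3 = 9 pairs (a, b) and collect distinct sums.
a = -7: -7+-3=-10, -7+0=-7, -7+3=-4
a = 5: 5+-3=2, 5+0=5, 5+3=8
a = 7: 7+-3=4, 7+0=7, 7+3=10
Collecting distinct sums: A + B = {-10, -7, -4, 2, 4, 5, 7, 8, 10}
|A + B| = 9

A + B = {-10, -7, -4, 2, 4, 5, 7, 8, 10}


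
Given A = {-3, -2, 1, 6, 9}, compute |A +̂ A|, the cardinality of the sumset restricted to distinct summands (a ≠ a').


Restricted sumset: A +̂ A = {a + a' : a ∈ A, a' ∈ A, a ≠ a'}.
Equivalently, take A + A and drop any sum 2a that is achievable ONLY as a + a for a ∈ A (i.e. sums representable only with equal summands).
Enumerate pairs (a, a') with a < a' (symmetric, so each unordered pair gives one sum; this covers all a ≠ a'):
  -3 + -2 = -5
  -3 + 1 = -2
  -3 + 6 = 3
  -3 + 9 = 6
  -2 + 1 = -1
  -2 + 6 = 4
  -2 + 9 = 7
  1 + 6 = 7
  1 + 9 = 10
  6 + 9 = 15
Collected distinct sums: {-5, -2, -1, 3, 4, 6, 7, 10, 15}
|A +̂ A| = 9
(Reference bound: |A +̂ A| ≥ 2|A| - 3 for |A| ≥ 2, with |A| = 5 giving ≥ 7.)

|A +̂ A| = 9


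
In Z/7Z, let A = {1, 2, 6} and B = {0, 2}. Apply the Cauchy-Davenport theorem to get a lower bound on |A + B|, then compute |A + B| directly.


Cauchy-Davenport: |A + B| ≥ min(p, |A| + |B| - 1) for A, B nonempty in Z/pZ.
|A| = 3, |B| = 2, p = 7.
CD lower bound = min(7, 3 + 2 - 1) = min(7, 4) = 4.
Compute A + B mod 7 directly:
a = 1: 1+0=1, 1+2=3
a = 2: 2+0=2, 2+2=4
a = 6: 6+0=6, 6+2=1
A + B = {1, 2, 3, 4, 6}, so |A + B| = 5.
Verify: 5 ≥ 4? Yes ✓.

CD lower bound = 4, actual |A + B| = 5.


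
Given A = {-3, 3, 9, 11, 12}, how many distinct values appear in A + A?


A + A = {a + a' : a, a' ∈ A}; |A| = 5.
General bounds: 2|A| - 1 ≤ |A + A| ≤ |A|(|A|+1)/2, i.e. 9 ≤ |A + A| ≤ 15.
Lower bound 2|A|-1 is attained iff A is an arithmetic progression.
Enumerate sums a + a' for a ≤ a' (symmetric, so this suffices):
a = -3: -3+-3=-6, -3+3=0, -3+9=6, -3+11=8, -3+12=9
a = 3: 3+3=6, 3+9=12, 3+11=14, 3+12=15
a = 9: 9+9=18, 9+11=20, 9+12=21
a = 11: 11+11=22, 11+12=23
a = 12: 12+12=24
Distinct sums: {-6, 0, 6, 8, 9, 12, 14, 15, 18, 20, 21, 22, 23, 24}
|A + A| = 14

|A + A| = 14


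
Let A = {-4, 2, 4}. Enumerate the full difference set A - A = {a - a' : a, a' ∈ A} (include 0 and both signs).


A - A = {a - a' : a, a' ∈ A}.
Compute a - a' for each ordered pair (a, a'):
a = -4: -4--4=0, -4-2=-6, -4-4=-8
a = 2: 2--4=6, 2-2=0, 2-4=-2
a = 4: 4--4=8, 4-2=2, 4-4=0
Collecting distinct values (and noting 0 appears from a-a):
A - A = {-8, -6, -2, 0, 2, 6, 8}
|A - A| = 7

A - A = {-8, -6, -2, 0, 2, 6, 8}


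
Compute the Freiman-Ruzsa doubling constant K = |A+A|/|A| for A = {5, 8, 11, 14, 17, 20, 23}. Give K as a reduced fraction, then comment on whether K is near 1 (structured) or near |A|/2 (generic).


|A| = 7.
Compute A + A by enumerating all 49 pairs.
A + A = {10, 13, 16, 19, 22, 25, 28, 31, 34, 37, 40, 43, 46}, so |A + A| = 13.
K = |A + A| / |A| = 13/7 (already in lowest terms) ≈ 1.8571.
Reference: AP of size 7 gives K = 13/7 ≈ 1.8571; a fully generic set of size 7 gives K ≈ 4.0000.

|A| = 7, |A + A| = 13, K = 13/7.


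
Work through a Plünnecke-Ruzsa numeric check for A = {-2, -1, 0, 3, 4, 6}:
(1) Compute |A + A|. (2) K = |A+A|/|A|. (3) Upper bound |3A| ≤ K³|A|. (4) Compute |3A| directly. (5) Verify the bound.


|A| = 6.
Step 1: Compute A + A by enumerating all 36 pairs.
A + A = {-4, -3, -2, -1, 0, 1, 2, 3, 4, 5, 6, 7, 8, 9, 10, 12}, so |A + A| = 16.
Step 2: Doubling constant K = |A + A|/|A| = 16/6 = 16/6 ≈ 2.6667.
Step 3: Plünnecke-Ruzsa gives |3A| ≤ K³·|A| = (2.6667)³ · 6 ≈ 113.7778.
Step 4: Compute 3A = A + A + A directly by enumerating all triples (a,b,c) ∈ A³; |3A| = 24.
Step 5: Check 24 ≤ 113.7778? Yes ✓.

K = 16/6, Plünnecke-Ruzsa bound K³|A| ≈ 113.7778, |3A| = 24, inequality holds.


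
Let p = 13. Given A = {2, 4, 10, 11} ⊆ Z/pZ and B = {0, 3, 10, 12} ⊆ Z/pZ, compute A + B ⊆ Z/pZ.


Work in Z/13Z: reduce every sum a + b modulo 13.
Enumerate all 16 pairs:
a = 2: 2+0=2, 2+3=5, 2+10=12, 2+12=1
a = 4: 4+0=4, 4+3=7, 4+10=1, 4+12=3
a = 10: 10+0=10, 10+3=0, 10+10=7, 10+12=9
a = 11: 11+0=11, 11+3=1, 11+10=8, 11+12=10
Distinct residues collected: {0, 1, 2, 3, 4, 5, 7, 8, 9, 10, 11, 12}
|A + B| = 12 (out of 13 total residues).

A + B = {0, 1, 2, 3, 4, 5, 7, 8, 9, 10, 11, 12}


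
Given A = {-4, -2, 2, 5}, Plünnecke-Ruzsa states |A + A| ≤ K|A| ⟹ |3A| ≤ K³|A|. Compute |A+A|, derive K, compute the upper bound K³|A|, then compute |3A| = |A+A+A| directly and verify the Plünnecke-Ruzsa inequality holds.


|A| = 4.
Step 1: Compute A + A by enumerating all 16 pairs.
A + A = {-8, -6, -4, -2, 0, 1, 3, 4, 7, 10}, so |A + A| = 10.
Step 2: Doubling constant K = |A + A|/|A| = 10/4 = 10/4 ≈ 2.5000.
Step 3: Plünnecke-Ruzsa gives |3A| ≤ K³·|A| = (2.5000)³ · 4 ≈ 62.5000.
Step 4: Compute 3A = A + A + A directly by enumerating all triples (a,b,c) ∈ A³; |3A| = 18.
Step 5: Check 18 ≤ 62.5000? Yes ✓.

K = 10/4, Plünnecke-Ruzsa bound K³|A| ≈ 62.5000, |3A| = 18, inequality holds.


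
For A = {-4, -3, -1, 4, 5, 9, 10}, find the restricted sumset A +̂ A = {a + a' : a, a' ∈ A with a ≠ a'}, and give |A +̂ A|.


Restricted sumset: A +̂ A = {a + a' : a ∈ A, a' ∈ A, a ≠ a'}.
Equivalently, take A + A and drop any sum 2a that is achievable ONLY as a + a for a ∈ A (i.e. sums representable only with equal summands).
Enumerate pairs (a, a') with a < a' (symmetric, so each unordered pair gives one sum; this covers all a ≠ a'):
  -4 + -3 = -7
  -4 + -1 = -5
  -4 + 4 = 0
  -4 + 5 = 1
  -4 + 9 = 5
  -4 + 10 = 6
  -3 + -1 = -4
  -3 + 4 = 1
  -3 + 5 = 2
  -3 + 9 = 6
  -3 + 10 = 7
  -1 + 4 = 3
  -1 + 5 = 4
  -1 + 9 = 8
  -1 + 10 = 9
  4 + 5 = 9
  4 + 9 = 13
  4 + 10 = 14
  5 + 9 = 14
  5 + 10 = 15
  9 + 10 = 19
Collected distinct sums: {-7, -5, -4, 0, 1, 2, 3, 4, 5, 6, 7, 8, 9, 13, 14, 15, 19}
|A +̂ A| = 17
(Reference bound: |A +̂ A| ≥ 2|A| - 3 for |A| ≥ 2, with |A| = 7 giving ≥ 11.)

|A +̂ A| = 17


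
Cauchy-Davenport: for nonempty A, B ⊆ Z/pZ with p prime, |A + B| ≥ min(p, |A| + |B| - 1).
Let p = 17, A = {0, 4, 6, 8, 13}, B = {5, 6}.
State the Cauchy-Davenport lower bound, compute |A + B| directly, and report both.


Cauchy-Davenport: |A + B| ≥ min(p, |A| + |B| - 1) for A, B nonempty in Z/pZ.
|A| = 5, |B| = 2, p = 17.
CD lower bound = min(17, 5 + 2 - 1) = min(17, 6) = 6.
Compute A + B mod 17 directly:
a = 0: 0+5=5, 0+6=6
a = 4: 4+5=9, 4+6=10
a = 6: 6+5=11, 6+6=12
a = 8: 8+5=13, 8+6=14
a = 13: 13+5=1, 13+6=2
A + B = {1, 2, 5, 6, 9, 10, 11, 12, 13, 14}, so |A + B| = 10.
Verify: 10 ≥ 6? Yes ✓.

CD lower bound = 6, actual |A + B| = 10.


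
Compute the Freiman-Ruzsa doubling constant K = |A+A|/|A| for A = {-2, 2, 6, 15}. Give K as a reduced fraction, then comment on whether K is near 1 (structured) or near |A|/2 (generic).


|A| = 4.
Compute A + A by enumerating all 16 pairs.
A + A = {-4, 0, 4, 8, 12, 13, 17, 21, 30}, so |A + A| = 9.
K = |A + A| / |A| = 9/4 (already in lowest terms) ≈ 2.2500.
Reference: AP of size 4 gives K = 7/4 ≈ 1.7500; a fully generic set of size 4 gives K ≈ 2.5000.

|A| = 4, |A + A| = 9, K = 9/4.


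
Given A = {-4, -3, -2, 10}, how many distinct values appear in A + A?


A + A = {a + a' : a, a' ∈ A}; |A| = 4.
General bounds: 2|A| - 1 ≤ |A + A| ≤ |A|(|A|+1)/2, i.e. 7 ≤ |A + A| ≤ 10.
Lower bound 2|A|-1 is attained iff A is an arithmetic progression.
Enumerate sums a + a' for a ≤ a' (symmetric, so this suffices):
a = -4: -4+-4=-8, -4+-3=-7, -4+-2=-6, -4+10=6
a = -3: -3+-3=-6, -3+-2=-5, -3+10=7
a = -2: -2+-2=-4, -2+10=8
a = 10: 10+10=20
Distinct sums: {-8, -7, -6, -5, -4, 6, 7, 8, 20}
|A + A| = 9

|A + A| = 9


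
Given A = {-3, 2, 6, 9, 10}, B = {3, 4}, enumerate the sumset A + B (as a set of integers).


A + B = {a + b : a ∈ A, b ∈ B}.
Enumerate all |A|·|B| = 5·2 = 10 pairs (a, b) and collect distinct sums.
a = -3: -3+3=0, -3+4=1
a = 2: 2+3=5, 2+4=6
a = 6: 6+3=9, 6+4=10
a = 9: 9+3=12, 9+4=13
a = 10: 10+3=13, 10+4=14
Collecting distinct sums: A + B = {0, 1, 5, 6, 9, 10, 12, 13, 14}
|A + B| = 9

A + B = {0, 1, 5, 6, 9, 10, 12, 13, 14}


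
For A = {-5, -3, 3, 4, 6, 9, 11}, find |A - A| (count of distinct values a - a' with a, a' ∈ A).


A - A = {a - a' : a, a' ∈ A}; |A| = 7.
Bounds: 2|A|-1 ≤ |A - A| ≤ |A|² - |A| + 1, i.e. 13 ≤ |A - A| ≤ 43.
Note: 0 ∈ A - A always (from a - a). The set is symmetric: if d ∈ A - A then -d ∈ A - A.
Enumerate nonzero differences d = a - a' with a > a' (then include -d):
Positive differences: {1, 2, 3, 5, 6, 7, 8, 9, 11, 12, 14, 16}
Full difference set: {0} ∪ (positive diffs) ∪ (negative diffs).
|A - A| = 1 + 2·12 = 25 (matches direct enumeration: 25).

|A - A| = 25


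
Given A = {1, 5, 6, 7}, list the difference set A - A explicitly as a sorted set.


A - A = {a - a' : a, a' ∈ A}.
Compute a - a' for each ordered pair (a, a'):
a = 1: 1-1=0, 1-5=-4, 1-6=-5, 1-7=-6
a = 5: 5-1=4, 5-5=0, 5-6=-1, 5-7=-2
a = 6: 6-1=5, 6-5=1, 6-6=0, 6-7=-1
a = 7: 7-1=6, 7-5=2, 7-6=1, 7-7=0
Collecting distinct values (and noting 0 appears from a-a):
A - A = {-6, -5, -4, -2, -1, 0, 1, 2, 4, 5, 6}
|A - A| = 11

A - A = {-6, -5, -4, -2, -1, 0, 1, 2, 4, 5, 6}


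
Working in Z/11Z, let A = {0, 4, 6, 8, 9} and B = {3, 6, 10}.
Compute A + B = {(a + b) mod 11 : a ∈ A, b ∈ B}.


Work in Z/11Z: reduce every sum a + b modulo 11.
Enumerate all 15 pairs:
a = 0: 0+3=3, 0+6=6, 0+10=10
a = 4: 4+3=7, 4+6=10, 4+10=3
a = 6: 6+3=9, 6+6=1, 6+10=5
a = 8: 8+3=0, 8+6=3, 8+10=7
a = 9: 9+3=1, 9+6=4, 9+10=8
Distinct residues collected: {0, 1, 3, 4, 5, 6, 7, 8, 9, 10}
|A + B| = 10 (out of 11 total residues).

A + B = {0, 1, 3, 4, 5, 6, 7, 8, 9, 10}


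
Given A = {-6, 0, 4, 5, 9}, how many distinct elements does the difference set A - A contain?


A - A = {a - a' : a, a' ∈ A}; |A| = 5.
Bounds: 2|A|-1 ≤ |A - A| ≤ |A|² - |A| + 1, i.e. 9 ≤ |A - A| ≤ 21.
Note: 0 ∈ A - A always (from a - a). The set is symmetric: if d ∈ A - A then -d ∈ A - A.
Enumerate nonzero differences d = a - a' with a > a' (then include -d):
Positive differences: {1, 4, 5, 6, 9, 10, 11, 15}
Full difference set: {0} ∪ (positive diffs) ∪ (negative diffs).
|A - A| = 1 + 2·8 = 17 (matches direct enumeration: 17).

|A - A| = 17


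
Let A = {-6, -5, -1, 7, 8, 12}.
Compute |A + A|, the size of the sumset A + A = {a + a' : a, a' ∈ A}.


A + A = {a + a' : a, a' ∈ A}; |A| = 6.
General bounds: 2|A| - 1 ≤ |A + A| ≤ |A|(|A|+1)/2, i.e. 11 ≤ |A + A| ≤ 21.
Lower bound 2|A|-1 is attained iff A is an arithmetic progression.
Enumerate sums a + a' for a ≤ a' (symmetric, so this suffices):
a = -6: -6+-6=-12, -6+-5=-11, -6+-1=-7, -6+7=1, -6+8=2, -6+12=6
a = -5: -5+-5=-10, -5+-1=-6, -5+7=2, -5+8=3, -5+12=7
a = -1: -1+-1=-2, -1+7=6, -1+8=7, -1+12=11
a = 7: 7+7=14, 7+8=15, 7+12=19
a = 8: 8+8=16, 8+12=20
a = 12: 12+12=24
Distinct sums: {-12, -11, -10, -7, -6, -2, 1, 2, 3, 6, 7, 11, 14, 15, 16, 19, 20, 24}
|A + A| = 18

|A + A| = 18


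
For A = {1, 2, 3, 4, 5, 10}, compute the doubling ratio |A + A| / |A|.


|A| = 6.
Compute A + A by enumerating all 36 pairs.
A + A = {2, 3, 4, 5, 6, 7, 8, 9, 10, 11, 12, 13, 14, 15, 20}, so |A + A| = 15.
K = |A + A| / |A| = 15/6 = 5/2 ≈ 2.5000.
Reference: AP of size 6 gives K = 11/6 ≈ 1.8333; a fully generic set of size 6 gives K ≈ 3.5000.

|A| = 6, |A + A| = 15, K = 15/6 = 5/2.


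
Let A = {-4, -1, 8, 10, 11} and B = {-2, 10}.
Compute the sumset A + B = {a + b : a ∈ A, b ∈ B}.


A + B = {a + b : a ∈ A, b ∈ B}.
Enumerate all |A|·|B| = 5·2 = 10 pairs (a, b) and collect distinct sums.
a = -4: -4+-2=-6, -4+10=6
a = -1: -1+-2=-3, -1+10=9
a = 8: 8+-2=6, 8+10=18
a = 10: 10+-2=8, 10+10=20
a = 11: 11+-2=9, 11+10=21
Collecting distinct sums: A + B = {-6, -3, 6, 8, 9, 18, 20, 21}
|A + B| = 8

A + B = {-6, -3, 6, 8, 9, 18, 20, 21}


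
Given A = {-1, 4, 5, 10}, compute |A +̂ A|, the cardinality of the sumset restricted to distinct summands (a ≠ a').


Restricted sumset: A +̂ A = {a + a' : a ∈ A, a' ∈ A, a ≠ a'}.
Equivalently, take A + A and drop any sum 2a that is achievable ONLY as a + a for a ∈ A (i.e. sums representable only with equal summands).
Enumerate pairs (a, a') with a < a' (symmetric, so each unordered pair gives one sum; this covers all a ≠ a'):
  -1 + 4 = 3
  -1 + 5 = 4
  -1 + 10 = 9
  4 + 5 = 9
  4 + 10 = 14
  5 + 10 = 15
Collected distinct sums: {3, 4, 9, 14, 15}
|A +̂ A| = 5
(Reference bound: |A +̂ A| ≥ 2|A| - 3 for |A| ≥ 2, with |A| = 4 giving ≥ 5.)

|A +̂ A| = 5


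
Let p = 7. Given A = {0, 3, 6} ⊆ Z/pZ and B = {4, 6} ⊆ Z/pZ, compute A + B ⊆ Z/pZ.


Work in Z/7Z: reduce every sum a + b modulo 7.
Enumerate all 6 pairs:
a = 0: 0+4=4, 0+6=6
a = 3: 3+4=0, 3+6=2
a = 6: 6+4=3, 6+6=5
Distinct residues collected: {0, 2, 3, 4, 5, 6}
|A + B| = 6 (out of 7 total residues).

A + B = {0, 2, 3, 4, 5, 6}


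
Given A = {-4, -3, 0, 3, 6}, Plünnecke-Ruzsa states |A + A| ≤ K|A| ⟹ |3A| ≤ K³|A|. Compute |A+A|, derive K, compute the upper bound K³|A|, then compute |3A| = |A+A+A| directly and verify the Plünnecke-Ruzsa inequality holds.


|A| = 5.
Step 1: Compute A + A by enumerating all 25 pairs.
A + A = {-8, -7, -6, -4, -3, -1, 0, 2, 3, 6, 9, 12}, so |A + A| = 12.
Step 2: Doubling constant K = |A + A|/|A| = 12/5 = 12/5 ≈ 2.4000.
Step 3: Plünnecke-Ruzsa gives |3A| ≤ K³·|A| = (2.4000)³ · 5 ≈ 69.1200.
Step 4: Compute 3A = A + A + A directly by enumerating all triples (a,b,c) ∈ A³; |3A| = 22.
Step 5: Check 22 ≤ 69.1200? Yes ✓.

K = 12/5, Plünnecke-Ruzsa bound K³|A| ≈ 69.1200, |3A| = 22, inequality holds.


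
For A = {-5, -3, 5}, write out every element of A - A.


A - A = {a - a' : a, a' ∈ A}.
Compute a - a' for each ordered pair (a, a'):
a = -5: -5--5=0, -5--3=-2, -5-5=-10
a = -3: -3--5=2, -3--3=0, -3-5=-8
a = 5: 5--5=10, 5--3=8, 5-5=0
Collecting distinct values (and noting 0 appears from a-a):
A - A = {-10, -8, -2, 0, 2, 8, 10}
|A - A| = 7

A - A = {-10, -8, -2, 0, 2, 8, 10}


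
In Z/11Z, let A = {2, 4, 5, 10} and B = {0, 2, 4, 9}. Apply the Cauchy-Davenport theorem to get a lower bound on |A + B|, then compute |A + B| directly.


Cauchy-Davenport: |A + B| ≥ min(p, |A| + |B| - 1) for A, B nonempty in Z/pZ.
|A| = 4, |B| = 4, p = 11.
CD lower bound = min(11, 4 + 4 - 1) = min(11, 7) = 7.
Compute A + B mod 11 directly:
a = 2: 2+0=2, 2+2=4, 2+4=6, 2+9=0
a = 4: 4+0=4, 4+2=6, 4+4=8, 4+9=2
a = 5: 5+0=5, 5+2=7, 5+4=9, 5+9=3
a = 10: 10+0=10, 10+2=1, 10+4=3, 10+9=8
A + B = {0, 1, 2, 3, 4, 5, 6, 7, 8, 9, 10}, so |A + B| = 11.
Verify: 11 ≥ 7? Yes ✓.

CD lower bound = 7, actual |A + B| = 11.


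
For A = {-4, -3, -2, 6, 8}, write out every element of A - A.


A - A = {a - a' : a, a' ∈ A}.
Compute a - a' for each ordered pair (a, a'):
a = -4: -4--4=0, -4--3=-1, -4--2=-2, -4-6=-10, -4-8=-12
a = -3: -3--4=1, -3--3=0, -3--2=-1, -3-6=-9, -3-8=-11
a = -2: -2--4=2, -2--3=1, -2--2=0, -2-6=-8, -2-8=-10
a = 6: 6--4=10, 6--3=9, 6--2=8, 6-6=0, 6-8=-2
a = 8: 8--4=12, 8--3=11, 8--2=10, 8-6=2, 8-8=0
Collecting distinct values (and noting 0 appears from a-a):
A - A = {-12, -11, -10, -9, -8, -2, -1, 0, 1, 2, 8, 9, 10, 11, 12}
|A - A| = 15

A - A = {-12, -11, -10, -9, -8, -2, -1, 0, 1, 2, 8, 9, 10, 11, 12}


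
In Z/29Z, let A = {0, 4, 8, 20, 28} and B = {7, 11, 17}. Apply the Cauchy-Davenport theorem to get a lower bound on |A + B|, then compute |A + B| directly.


Cauchy-Davenport: |A + B| ≥ min(p, |A| + |B| - 1) for A, B nonempty in Z/pZ.
|A| = 5, |B| = 3, p = 29.
CD lower bound = min(29, 5 + 3 - 1) = min(29, 7) = 7.
Compute A + B mod 29 directly:
a = 0: 0+7=7, 0+11=11, 0+17=17
a = 4: 4+7=11, 4+11=15, 4+17=21
a = 8: 8+7=15, 8+11=19, 8+17=25
a = 20: 20+7=27, 20+11=2, 20+17=8
a = 28: 28+7=6, 28+11=10, 28+17=16
A + B = {2, 6, 7, 8, 10, 11, 15, 16, 17, 19, 21, 25, 27}, so |A + B| = 13.
Verify: 13 ≥ 7? Yes ✓.

CD lower bound = 7, actual |A + B| = 13.


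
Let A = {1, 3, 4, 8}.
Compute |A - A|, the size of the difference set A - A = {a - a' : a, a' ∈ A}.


A - A = {a - a' : a, a' ∈ A}; |A| = 4.
Bounds: 2|A|-1 ≤ |A - A| ≤ |A|² - |A| + 1, i.e. 7 ≤ |A - A| ≤ 13.
Note: 0 ∈ A - A always (from a - a). The set is symmetric: if d ∈ A - A then -d ∈ A - A.
Enumerate nonzero differences d = a - a' with a > a' (then include -d):
Positive differences: {1, 2, 3, 4, 5, 7}
Full difference set: {0} ∪ (positive diffs) ∪ (negative diffs).
|A - A| = 1 + 2·6 = 13 (matches direct enumeration: 13).

|A - A| = 13


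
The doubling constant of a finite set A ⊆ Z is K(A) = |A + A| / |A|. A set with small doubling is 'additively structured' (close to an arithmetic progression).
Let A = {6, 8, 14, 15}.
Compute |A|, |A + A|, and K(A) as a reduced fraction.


|A| = 4.
Compute A + A by enumerating all 16 pairs.
A + A = {12, 14, 16, 20, 21, 22, 23, 28, 29, 30}, so |A + A| = 10.
K = |A + A| / |A| = 10/4 = 5/2 ≈ 2.5000.
Reference: AP of size 4 gives K = 7/4 ≈ 1.7500; a fully generic set of size 4 gives K ≈ 2.5000.

|A| = 4, |A + A| = 10, K = 10/4 = 5/2.


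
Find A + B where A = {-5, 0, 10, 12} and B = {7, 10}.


A + B = {a + b : a ∈ A, b ∈ B}.
Enumerate all |A|·|B| = 4·2 = 8 pairs (a, b) and collect distinct sums.
a = -5: -5+7=2, -5+10=5
a = 0: 0+7=7, 0+10=10
a = 10: 10+7=17, 10+10=20
a = 12: 12+7=19, 12+10=22
Collecting distinct sums: A + B = {2, 5, 7, 10, 17, 19, 20, 22}
|A + B| = 8

A + B = {2, 5, 7, 10, 17, 19, 20, 22}


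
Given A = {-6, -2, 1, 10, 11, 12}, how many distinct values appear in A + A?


A + A = {a + a' : a, a' ∈ A}; |A| = 6.
General bounds: 2|A| - 1 ≤ |A + A| ≤ |A|(|A|+1)/2, i.e. 11 ≤ |A + A| ≤ 21.
Lower bound 2|A|-1 is attained iff A is an arithmetic progression.
Enumerate sums a + a' for a ≤ a' (symmetric, so this suffices):
a = -6: -6+-6=-12, -6+-2=-8, -6+1=-5, -6+10=4, -6+11=5, -6+12=6
a = -2: -2+-2=-4, -2+1=-1, -2+10=8, -2+11=9, -2+12=10
a = 1: 1+1=2, 1+10=11, 1+11=12, 1+12=13
a = 10: 10+10=20, 10+11=21, 10+12=22
a = 11: 11+11=22, 11+12=23
a = 12: 12+12=24
Distinct sums: {-12, -8, -5, -4, -1, 2, 4, 5, 6, 8, 9, 10, 11, 12, 13, 20, 21, 22, 23, 24}
|A + A| = 20

|A + A| = 20


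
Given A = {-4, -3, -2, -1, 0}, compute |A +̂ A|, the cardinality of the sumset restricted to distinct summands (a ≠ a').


Restricted sumset: A +̂ A = {a + a' : a ∈ A, a' ∈ A, a ≠ a'}.
Equivalently, take A + A and drop any sum 2a that is achievable ONLY as a + a for a ∈ A (i.e. sums representable only with equal summands).
Enumerate pairs (a, a') with a < a' (symmetric, so each unordered pair gives one sum; this covers all a ≠ a'):
  -4 + -3 = -7
  -4 + -2 = -6
  -4 + -1 = -5
  -4 + 0 = -4
  -3 + -2 = -5
  -3 + -1 = -4
  -3 + 0 = -3
  -2 + -1 = -3
  -2 + 0 = -2
  -1 + 0 = -1
Collected distinct sums: {-7, -6, -5, -4, -3, -2, -1}
|A +̂ A| = 7
(Reference bound: |A +̂ A| ≥ 2|A| - 3 for |A| ≥ 2, with |A| = 5 giving ≥ 7.)

|A +̂ A| = 7


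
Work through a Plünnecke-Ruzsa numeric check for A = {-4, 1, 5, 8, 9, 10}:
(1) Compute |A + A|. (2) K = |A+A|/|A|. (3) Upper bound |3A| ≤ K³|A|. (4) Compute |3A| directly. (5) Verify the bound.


|A| = 6.
Step 1: Compute A + A by enumerating all 36 pairs.
A + A = {-8, -3, 1, 2, 4, 5, 6, 9, 10, 11, 13, 14, 15, 16, 17, 18, 19, 20}, so |A + A| = 18.
Step 2: Doubling constant K = |A + A|/|A| = 18/6 = 18/6 ≈ 3.0000.
Step 3: Plünnecke-Ruzsa gives |3A| ≤ K³·|A| = (3.0000)³ · 6 ≈ 162.0000.
Step 4: Compute 3A = A + A + A directly by enumerating all triples (a,b,c) ∈ A³; |3A| = 33.
Step 5: Check 33 ≤ 162.0000? Yes ✓.

K = 18/6, Plünnecke-Ruzsa bound K³|A| ≈ 162.0000, |3A| = 33, inequality holds.


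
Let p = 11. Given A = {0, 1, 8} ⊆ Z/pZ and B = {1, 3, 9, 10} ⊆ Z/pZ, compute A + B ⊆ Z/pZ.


Work in Z/11Z: reduce every sum a + b modulo 11.
Enumerate all 12 pairs:
a = 0: 0+1=1, 0+3=3, 0+9=9, 0+10=10
a = 1: 1+1=2, 1+3=4, 1+9=10, 1+10=0
a = 8: 8+1=9, 8+3=0, 8+9=6, 8+10=7
Distinct residues collected: {0, 1, 2, 3, 4, 6, 7, 9, 10}
|A + B| = 9 (out of 11 total residues).

A + B = {0, 1, 2, 3, 4, 6, 7, 9, 10}


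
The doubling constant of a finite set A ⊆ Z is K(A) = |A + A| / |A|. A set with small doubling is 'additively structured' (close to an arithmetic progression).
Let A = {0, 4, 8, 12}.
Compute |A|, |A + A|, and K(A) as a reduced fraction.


|A| = 4.
Compute A + A by enumerating all 16 pairs.
A + A = {0, 4, 8, 12, 16, 20, 24}, so |A + A| = 7.
K = |A + A| / |A| = 7/4 (already in lowest terms) ≈ 1.7500.
Reference: AP of size 4 gives K = 7/4 ≈ 1.7500; a fully generic set of size 4 gives K ≈ 2.5000.

|A| = 4, |A + A| = 7, K = 7/4.


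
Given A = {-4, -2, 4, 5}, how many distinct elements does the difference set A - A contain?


A - A = {a - a' : a, a' ∈ A}; |A| = 4.
Bounds: 2|A|-1 ≤ |A - A| ≤ |A|² - |A| + 1, i.e. 7 ≤ |A - A| ≤ 13.
Note: 0 ∈ A - A always (from a - a). The set is symmetric: if d ∈ A - A then -d ∈ A - A.
Enumerate nonzero differences d = a - a' with a > a' (then include -d):
Positive differences: {1, 2, 6, 7, 8, 9}
Full difference set: {0} ∪ (positive diffs) ∪ (negative diffs).
|A - A| = 1 + 2·6 = 13 (matches direct enumeration: 13).

|A - A| = 13


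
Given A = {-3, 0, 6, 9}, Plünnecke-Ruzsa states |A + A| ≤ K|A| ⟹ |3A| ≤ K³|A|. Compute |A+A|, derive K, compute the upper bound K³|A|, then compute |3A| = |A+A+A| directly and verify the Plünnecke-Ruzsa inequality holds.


|A| = 4.
Step 1: Compute A + A by enumerating all 16 pairs.
A + A = {-6, -3, 0, 3, 6, 9, 12, 15, 18}, so |A + A| = 9.
Step 2: Doubling constant K = |A + A|/|A| = 9/4 = 9/4 ≈ 2.2500.
Step 3: Plünnecke-Ruzsa gives |3A| ≤ K³·|A| = (2.2500)³ · 4 ≈ 45.5625.
Step 4: Compute 3A = A + A + A directly by enumerating all triples (a,b,c) ∈ A³; |3A| = 13.
Step 5: Check 13 ≤ 45.5625? Yes ✓.

K = 9/4, Plünnecke-Ruzsa bound K³|A| ≈ 45.5625, |3A| = 13, inequality holds.


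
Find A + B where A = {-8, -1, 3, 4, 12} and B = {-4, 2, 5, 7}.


A + B = {a + b : a ∈ A, b ∈ B}.
Enumerate all |A|·|B| = 5·4 = 20 pairs (a, b) and collect distinct sums.
a = -8: -8+-4=-12, -8+2=-6, -8+5=-3, -8+7=-1
a = -1: -1+-4=-5, -1+2=1, -1+5=4, -1+7=6
a = 3: 3+-4=-1, 3+2=5, 3+5=8, 3+7=10
a = 4: 4+-4=0, 4+2=6, 4+5=9, 4+7=11
a = 12: 12+-4=8, 12+2=14, 12+5=17, 12+7=19
Collecting distinct sums: A + B = {-12, -6, -5, -3, -1, 0, 1, 4, 5, 6, 8, 9, 10, 11, 14, 17, 19}
|A + B| = 17

A + B = {-12, -6, -5, -3, -1, 0, 1, 4, 5, 6, 8, 9, 10, 11, 14, 17, 19}


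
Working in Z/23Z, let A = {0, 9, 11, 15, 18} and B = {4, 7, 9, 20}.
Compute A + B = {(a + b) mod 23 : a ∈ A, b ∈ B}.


Work in Z/23Z: reduce every sum a + b modulo 23.
Enumerate all 20 pairs:
a = 0: 0+4=4, 0+7=7, 0+9=9, 0+20=20
a = 9: 9+4=13, 9+7=16, 9+9=18, 9+20=6
a = 11: 11+4=15, 11+7=18, 11+9=20, 11+20=8
a = 15: 15+4=19, 15+7=22, 15+9=1, 15+20=12
a = 18: 18+4=22, 18+7=2, 18+9=4, 18+20=15
Distinct residues collected: {1, 2, 4, 6, 7, 8, 9, 12, 13, 15, 16, 18, 19, 20, 22}
|A + B| = 15 (out of 23 total residues).

A + B = {1, 2, 4, 6, 7, 8, 9, 12, 13, 15, 16, 18, 19, 20, 22}


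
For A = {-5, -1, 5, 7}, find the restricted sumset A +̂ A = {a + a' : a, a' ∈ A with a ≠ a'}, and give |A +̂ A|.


Restricted sumset: A +̂ A = {a + a' : a ∈ A, a' ∈ A, a ≠ a'}.
Equivalently, take A + A and drop any sum 2a that is achievable ONLY as a + a for a ∈ A (i.e. sums representable only with equal summands).
Enumerate pairs (a, a') with a < a' (symmetric, so each unordered pair gives one sum; this covers all a ≠ a'):
  -5 + -1 = -6
  -5 + 5 = 0
  -5 + 7 = 2
  -1 + 5 = 4
  -1 + 7 = 6
  5 + 7 = 12
Collected distinct sums: {-6, 0, 2, 4, 6, 12}
|A +̂ A| = 6
(Reference bound: |A +̂ A| ≥ 2|A| - 3 for |A| ≥ 2, with |A| = 4 giving ≥ 5.)

|A +̂ A| = 6


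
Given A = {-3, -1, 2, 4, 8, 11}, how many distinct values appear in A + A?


A + A = {a + a' : a, a' ∈ A}; |A| = 6.
General bounds: 2|A| - 1 ≤ |A + A| ≤ |A|(|A|+1)/2, i.e. 11 ≤ |A + A| ≤ 21.
Lower bound 2|A|-1 is attained iff A is an arithmetic progression.
Enumerate sums a + a' for a ≤ a' (symmetric, so this suffices):
a = -3: -3+-3=-6, -3+-1=-4, -3+2=-1, -3+4=1, -3+8=5, -3+11=8
a = -1: -1+-1=-2, -1+2=1, -1+4=3, -1+8=7, -1+11=10
a = 2: 2+2=4, 2+4=6, 2+8=10, 2+11=13
a = 4: 4+4=8, 4+8=12, 4+11=15
a = 8: 8+8=16, 8+11=19
a = 11: 11+11=22
Distinct sums: {-6, -4, -2, -1, 1, 3, 4, 5, 6, 7, 8, 10, 12, 13, 15, 16, 19, 22}
|A + A| = 18

|A + A| = 18


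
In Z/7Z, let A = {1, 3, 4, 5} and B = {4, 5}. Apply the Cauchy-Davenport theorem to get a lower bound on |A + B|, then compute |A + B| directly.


Cauchy-Davenport: |A + B| ≥ min(p, |A| + |B| - 1) for A, B nonempty in Z/pZ.
|A| = 4, |B| = 2, p = 7.
CD lower bound = min(7, 4 + 2 - 1) = min(7, 5) = 5.
Compute A + B mod 7 directly:
a = 1: 1+4=5, 1+5=6
a = 3: 3+4=0, 3+5=1
a = 4: 4+4=1, 4+5=2
a = 5: 5+4=2, 5+5=3
A + B = {0, 1, 2, 3, 5, 6}, so |A + B| = 6.
Verify: 6 ≥ 5? Yes ✓.

CD lower bound = 5, actual |A + B| = 6.


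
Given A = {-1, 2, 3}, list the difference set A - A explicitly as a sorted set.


A - A = {a - a' : a, a' ∈ A}.
Compute a - a' for each ordered pair (a, a'):
a = -1: -1--1=0, -1-2=-3, -1-3=-4
a = 2: 2--1=3, 2-2=0, 2-3=-1
a = 3: 3--1=4, 3-2=1, 3-3=0
Collecting distinct values (and noting 0 appears from a-a):
A - A = {-4, -3, -1, 0, 1, 3, 4}
|A - A| = 7

A - A = {-4, -3, -1, 0, 1, 3, 4}


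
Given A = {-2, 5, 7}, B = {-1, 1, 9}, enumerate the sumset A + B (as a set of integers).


A + B = {a + b : a ∈ A, b ∈ B}.
Enumerate all |A|·|B| = 3·3 = 9 pairs (a, b) and collect distinct sums.
a = -2: -2+-1=-3, -2+1=-1, -2+9=7
a = 5: 5+-1=4, 5+1=6, 5+9=14
a = 7: 7+-1=6, 7+1=8, 7+9=16
Collecting distinct sums: A + B = {-3, -1, 4, 6, 7, 8, 14, 16}
|A + B| = 8

A + B = {-3, -1, 4, 6, 7, 8, 14, 16}


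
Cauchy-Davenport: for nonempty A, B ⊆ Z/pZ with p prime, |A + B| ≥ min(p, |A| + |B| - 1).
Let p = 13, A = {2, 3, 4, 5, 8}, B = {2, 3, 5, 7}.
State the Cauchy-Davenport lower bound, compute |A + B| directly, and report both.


Cauchy-Davenport: |A + B| ≥ min(p, |A| + |B| - 1) for A, B nonempty in Z/pZ.
|A| = 5, |B| = 4, p = 13.
CD lower bound = min(13, 5 + 4 - 1) = min(13, 8) = 8.
Compute A + B mod 13 directly:
a = 2: 2+2=4, 2+3=5, 2+5=7, 2+7=9
a = 3: 3+2=5, 3+3=6, 3+5=8, 3+7=10
a = 4: 4+2=6, 4+3=7, 4+5=9, 4+7=11
a = 5: 5+2=7, 5+3=8, 5+5=10, 5+7=12
a = 8: 8+2=10, 8+3=11, 8+5=0, 8+7=2
A + B = {0, 2, 4, 5, 6, 7, 8, 9, 10, 11, 12}, so |A + B| = 11.
Verify: 11 ≥ 8? Yes ✓.

CD lower bound = 8, actual |A + B| = 11.


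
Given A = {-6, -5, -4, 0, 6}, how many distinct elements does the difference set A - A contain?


A - A = {a - a' : a, a' ∈ A}; |A| = 5.
Bounds: 2|A|-1 ≤ |A - A| ≤ |A|² - |A| + 1, i.e. 9 ≤ |A - A| ≤ 21.
Note: 0 ∈ A - A always (from a - a). The set is symmetric: if d ∈ A - A then -d ∈ A - A.
Enumerate nonzero differences d = a - a' with a > a' (then include -d):
Positive differences: {1, 2, 4, 5, 6, 10, 11, 12}
Full difference set: {0} ∪ (positive diffs) ∪ (negative diffs).
|A - A| = 1 + 2·8 = 17 (matches direct enumeration: 17).

|A - A| = 17


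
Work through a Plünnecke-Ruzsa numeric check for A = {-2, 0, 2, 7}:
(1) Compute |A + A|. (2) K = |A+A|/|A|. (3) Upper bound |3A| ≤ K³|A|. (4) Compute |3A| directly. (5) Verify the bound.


|A| = 4.
Step 1: Compute A + A by enumerating all 16 pairs.
A + A = {-4, -2, 0, 2, 4, 5, 7, 9, 14}, so |A + A| = 9.
Step 2: Doubling constant K = |A + A|/|A| = 9/4 = 9/4 ≈ 2.2500.
Step 3: Plünnecke-Ruzsa gives |3A| ≤ K³·|A| = (2.2500)³ · 4 ≈ 45.5625.
Step 4: Compute 3A = A + A + A directly by enumerating all triples (a,b,c) ∈ A³; |3A| = 16.
Step 5: Check 16 ≤ 45.5625? Yes ✓.

K = 9/4, Plünnecke-Ruzsa bound K³|A| ≈ 45.5625, |3A| = 16, inequality holds.


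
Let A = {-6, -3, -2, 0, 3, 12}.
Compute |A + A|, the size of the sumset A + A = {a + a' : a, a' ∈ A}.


A + A = {a + a' : a, a' ∈ A}; |A| = 6.
General bounds: 2|A| - 1 ≤ |A + A| ≤ |A|(|A|+1)/2, i.e. 11 ≤ |A + A| ≤ 21.
Lower bound 2|A|-1 is attained iff A is an arithmetic progression.
Enumerate sums a + a' for a ≤ a' (symmetric, so this suffices):
a = -6: -6+-6=-12, -6+-3=-9, -6+-2=-8, -6+0=-6, -6+3=-3, -6+12=6
a = -3: -3+-3=-6, -3+-2=-5, -3+0=-3, -3+3=0, -3+12=9
a = -2: -2+-2=-4, -2+0=-2, -2+3=1, -2+12=10
a = 0: 0+0=0, 0+3=3, 0+12=12
a = 3: 3+3=6, 3+12=15
a = 12: 12+12=24
Distinct sums: {-12, -9, -8, -6, -5, -4, -3, -2, 0, 1, 3, 6, 9, 10, 12, 15, 24}
|A + A| = 17

|A + A| = 17


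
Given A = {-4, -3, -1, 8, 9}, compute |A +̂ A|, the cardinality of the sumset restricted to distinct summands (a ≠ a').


Restricted sumset: A +̂ A = {a + a' : a ∈ A, a' ∈ A, a ≠ a'}.
Equivalently, take A + A and drop any sum 2a that is achievable ONLY as a + a for a ∈ A (i.e. sums representable only with equal summands).
Enumerate pairs (a, a') with a < a' (symmetric, so each unordered pair gives one sum; this covers all a ≠ a'):
  -4 + -3 = -7
  -4 + -1 = -5
  -4 + 8 = 4
  -4 + 9 = 5
  -3 + -1 = -4
  -3 + 8 = 5
  -3 + 9 = 6
  -1 + 8 = 7
  -1 + 9 = 8
  8 + 9 = 17
Collected distinct sums: {-7, -5, -4, 4, 5, 6, 7, 8, 17}
|A +̂ A| = 9
(Reference bound: |A +̂ A| ≥ 2|A| - 3 for |A| ≥ 2, with |A| = 5 giving ≥ 7.)

|A +̂ A| = 9


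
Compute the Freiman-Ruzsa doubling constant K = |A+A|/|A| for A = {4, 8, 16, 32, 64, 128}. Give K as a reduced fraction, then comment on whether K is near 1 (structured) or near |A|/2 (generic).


|A| = 6.
Compute A + A by enumerating all 36 pairs.
A + A = {8, 12, 16, 20, 24, 32, 36, 40, 48, 64, 68, 72, 80, 96, 128, 132, 136, 144, 160, 192, 256}, so |A + A| = 21.
K = |A + A| / |A| = 21/6 = 7/2 ≈ 3.5000.
Reference: AP of size 6 gives K = 11/6 ≈ 1.8333; a fully generic set of size 6 gives K ≈ 3.5000.

|A| = 6, |A + A| = 21, K = 21/6 = 7/2.


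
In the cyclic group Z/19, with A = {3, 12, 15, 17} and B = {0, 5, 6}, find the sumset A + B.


Work in Z/19Z: reduce every sum a + b modulo 19.
Enumerate all 12 pairs:
a = 3: 3+0=3, 3+5=8, 3+6=9
a = 12: 12+0=12, 12+5=17, 12+6=18
a = 15: 15+0=15, 15+5=1, 15+6=2
a = 17: 17+0=17, 17+5=3, 17+6=4
Distinct residues collected: {1, 2, 3, 4, 8, 9, 12, 15, 17, 18}
|A + B| = 10 (out of 19 total residues).

A + B = {1, 2, 3, 4, 8, 9, 12, 15, 17, 18}


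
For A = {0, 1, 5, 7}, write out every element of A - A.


A - A = {a - a' : a, a' ∈ A}.
Compute a - a' for each ordered pair (a, a'):
a = 0: 0-0=0, 0-1=-1, 0-5=-5, 0-7=-7
a = 1: 1-0=1, 1-1=0, 1-5=-4, 1-7=-6
a = 5: 5-0=5, 5-1=4, 5-5=0, 5-7=-2
a = 7: 7-0=7, 7-1=6, 7-5=2, 7-7=0
Collecting distinct values (and noting 0 appears from a-a):
A - A = {-7, -6, -5, -4, -2, -1, 0, 1, 2, 4, 5, 6, 7}
|A - A| = 13

A - A = {-7, -6, -5, -4, -2, -1, 0, 1, 2, 4, 5, 6, 7}


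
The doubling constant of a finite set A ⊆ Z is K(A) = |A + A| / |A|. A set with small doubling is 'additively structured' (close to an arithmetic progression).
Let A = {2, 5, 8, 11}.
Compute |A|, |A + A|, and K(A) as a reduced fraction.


|A| = 4.
Compute A + A by enumerating all 16 pairs.
A + A = {4, 7, 10, 13, 16, 19, 22}, so |A + A| = 7.
K = |A + A| / |A| = 7/4 (already in lowest terms) ≈ 1.7500.
Reference: AP of size 4 gives K = 7/4 ≈ 1.7500; a fully generic set of size 4 gives K ≈ 2.5000.

|A| = 4, |A + A| = 7, K = 7/4.


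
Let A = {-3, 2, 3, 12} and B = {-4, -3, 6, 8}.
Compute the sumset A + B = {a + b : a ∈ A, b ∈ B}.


A + B = {a + b : a ∈ A, b ∈ B}.
Enumerate all |A|·|B| = 4·4 = 16 pairs (a, b) and collect distinct sums.
a = -3: -3+-4=-7, -3+-3=-6, -3+6=3, -3+8=5
a = 2: 2+-4=-2, 2+-3=-1, 2+6=8, 2+8=10
a = 3: 3+-4=-1, 3+-3=0, 3+6=9, 3+8=11
a = 12: 12+-4=8, 12+-3=9, 12+6=18, 12+8=20
Collecting distinct sums: A + B = {-7, -6, -2, -1, 0, 3, 5, 8, 9, 10, 11, 18, 20}
|A + B| = 13

A + B = {-7, -6, -2, -1, 0, 3, 5, 8, 9, 10, 11, 18, 20}


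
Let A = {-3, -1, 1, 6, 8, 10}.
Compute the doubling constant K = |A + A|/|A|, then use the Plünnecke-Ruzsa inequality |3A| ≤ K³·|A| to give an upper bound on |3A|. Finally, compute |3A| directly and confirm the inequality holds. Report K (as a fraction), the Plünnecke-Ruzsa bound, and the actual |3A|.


|A| = 6.
Step 1: Compute A + A by enumerating all 36 pairs.
A + A = {-6, -4, -2, 0, 2, 3, 5, 7, 9, 11, 12, 14, 16, 18, 20}, so |A + A| = 15.
Step 2: Doubling constant K = |A + A|/|A| = 15/6 = 15/6 ≈ 2.5000.
Step 3: Plünnecke-Ruzsa gives |3A| ≤ K³·|A| = (2.5000)³ · 6 ≈ 93.7500.
Step 4: Compute 3A = A + A + A directly by enumerating all triples (a,b,c) ∈ A³; |3A| = 28.
Step 5: Check 28 ≤ 93.7500? Yes ✓.

K = 15/6, Plünnecke-Ruzsa bound K³|A| ≈ 93.7500, |3A| = 28, inequality holds.


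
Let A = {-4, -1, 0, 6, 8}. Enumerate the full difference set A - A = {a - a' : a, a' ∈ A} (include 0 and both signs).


A - A = {a - a' : a, a' ∈ A}.
Compute a - a' for each ordered pair (a, a'):
a = -4: -4--4=0, -4--1=-3, -4-0=-4, -4-6=-10, -4-8=-12
a = -1: -1--4=3, -1--1=0, -1-0=-1, -1-6=-7, -1-8=-9
a = 0: 0--4=4, 0--1=1, 0-0=0, 0-6=-6, 0-8=-8
a = 6: 6--4=10, 6--1=7, 6-0=6, 6-6=0, 6-8=-2
a = 8: 8--4=12, 8--1=9, 8-0=8, 8-6=2, 8-8=0
Collecting distinct values (and noting 0 appears from a-a):
A - A = {-12, -10, -9, -8, -7, -6, -4, -3, -2, -1, 0, 1, 2, 3, 4, 6, 7, 8, 9, 10, 12}
|A - A| = 21

A - A = {-12, -10, -9, -8, -7, -6, -4, -3, -2, -1, 0, 1, 2, 3, 4, 6, 7, 8, 9, 10, 12}


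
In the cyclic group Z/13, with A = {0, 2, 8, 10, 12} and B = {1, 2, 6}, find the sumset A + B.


Work in Z/13Z: reduce every sum a + b modulo 13.
Enumerate all 15 pairs:
a = 0: 0+1=1, 0+2=2, 0+6=6
a = 2: 2+1=3, 2+2=4, 2+6=8
a = 8: 8+1=9, 8+2=10, 8+6=1
a = 10: 10+1=11, 10+2=12, 10+6=3
a = 12: 12+1=0, 12+2=1, 12+6=5
Distinct residues collected: {0, 1, 2, 3, 4, 5, 6, 8, 9, 10, 11, 12}
|A + B| = 12 (out of 13 total residues).

A + B = {0, 1, 2, 3, 4, 5, 6, 8, 9, 10, 11, 12}


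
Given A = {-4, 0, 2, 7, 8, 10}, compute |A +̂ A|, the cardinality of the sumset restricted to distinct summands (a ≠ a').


Restricted sumset: A +̂ A = {a + a' : a ∈ A, a' ∈ A, a ≠ a'}.
Equivalently, take A + A and drop any sum 2a that is achievable ONLY as a + a for a ∈ A (i.e. sums representable only with equal summands).
Enumerate pairs (a, a') with a < a' (symmetric, so each unordered pair gives one sum; this covers all a ≠ a'):
  -4 + 0 = -4
  -4 + 2 = -2
  -4 + 7 = 3
  -4 + 8 = 4
  -4 + 10 = 6
  0 + 2 = 2
  0 + 7 = 7
  0 + 8 = 8
  0 + 10 = 10
  2 + 7 = 9
  2 + 8 = 10
  2 + 10 = 12
  7 + 8 = 15
  7 + 10 = 17
  8 + 10 = 18
Collected distinct sums: {-4, -2, 2, 3, 4, 6, 7, 8, 9, 10, 12, 15, 17, 18}
|A +̂ A| = 14
(Reference bound: |A +̂ A| ≥ 2|A| - 3 for |A| ≥ 2, with |A| = 6 giving ≥ 9.)

|A +̂ A| = 14


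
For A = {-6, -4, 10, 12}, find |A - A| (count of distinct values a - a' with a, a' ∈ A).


A - A = {a - a' : a, a' ∈ A}; |A| = 4.
Bounds: 2|A|-1 ≤ |A - A| ≤ |A|² - |A| + 1, i.e. 7 ≤ |A - A| ≤ 13.
Note: 0 ∈ A - A always (from a - a). The set is symmetric: if d ∈ A - A then -d ∈ A - A.
Enumerate nonzero differences d = a - a' with a > a' (then include -d):
Positive differences: {2, 14, 16, 18}
Full difference set: {0} ∪ (positive diffs) ∪ (negative diffs).
|A - A| = 1 + 2·4 = 9 (matches direct enumeration: 9).

|A - A| = 9


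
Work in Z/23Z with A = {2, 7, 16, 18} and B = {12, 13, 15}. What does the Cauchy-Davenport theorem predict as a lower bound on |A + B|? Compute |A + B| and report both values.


Cauchy-Davenport: |A + B| ≥ min(p, |A| + |B| - 1) for A, B nonempty in Z/pZ.
|A| = 4, |B| = 3, p = 23.
CD lower bound = min(23, 4 + 3 - 1) = min(23, 6) = 6.
Compute A + B mod 23 directly:
a = 2: 2+12=14, 2+13=15, 2+15=17
a = 7: 7+12=19, 7+13=20, 7+15=22
a = 16: 16+12=5, 16+13=6, 16+15=8
a = 18: 18+12=7, 18+13=8, 18+15=10
A + B = {5, 6, 7, 8, 10, 14, 15, 17, 19, 20, 22}, so |A + B| = 11.
Verify: 11 ≥ 6? Yes ✓.

CD lower bound = 6, actual |A + B| = 11.


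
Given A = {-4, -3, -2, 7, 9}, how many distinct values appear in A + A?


A + A = {a + a' : a, a' ∈ A}; |A| = 5.
General bounds: 2|A| - 1 ≤ |A + A| ≤ |A|(|A|+1)/2, i.e. 9 ≤ |A + A| ≤ 15.
Lower bound 2|A|-1 is attained iff A is an arithmetic progression.
Enumerate sums a + a' for a ≤ a' (symmetric, so this suffices):
a = -4: -4+-4=-8, -4+-3=-7, -4+-2=-6, -4+7=3, -4+9=5
a = -3: -3+-3=-6, -3+-2=-5, -3+7=4, -3+9=6
a = -2: -2+-2=-4, -2+7=5, -2+9=7
a = 7: 7+7=14, 7+9=16
a = 9: 9+9=18
Distinct sums: {-8, -7, -6, -5, -4, 3, 4, 5, 6, 7, 14, 16, 18}
|A + A| = 13

|A + A| = 13


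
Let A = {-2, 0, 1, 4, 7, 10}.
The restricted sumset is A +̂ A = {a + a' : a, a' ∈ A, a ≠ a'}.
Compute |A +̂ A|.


Restricted sumset: A +̂ A = {a + a' : a ∈ A, a' ∈ A, a ≠ a'}.
Equivalently, take A + A and drop any sum 2a that is achievable ONLY as a + a for a ∈ A (i.e. sums representable only with equal summands).
Enumerate pairs (a, a') with a < a' (symmetric, so each unordered pair gives one sum; this covers all a ≠ a'):
  -2 + 0 = -2
  -2 + 1 = -1
  -2 + 4 = 2
  -2 + 7 = 5
  -2 + 10 = 8
  0 + 1 = 1
  0 + 4 = 4
  0 + 7 = 7
  0 + 10 = 10
  1 + 4 = 5
  1 + 7 = 8
  1 + 10 = 11
  4 + 7 = 11
  4 + 10 = 14
  7 + 10 = 17
Collected distinct sums: {-2, -1, 1, 2, 4, 5, 7, 8, 10, 11, 14, 17}
|A +̂ A| = 12
(Reference bound: |A +̂ A| ≥ 2|A| - 3 for |A| ≥ 2, with |A| = 6 giving ≥ 9.)

|A +̂ A| = 12
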